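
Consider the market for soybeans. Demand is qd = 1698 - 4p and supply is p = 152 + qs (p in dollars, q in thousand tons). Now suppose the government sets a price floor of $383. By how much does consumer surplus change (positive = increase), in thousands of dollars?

Rearranging supply gives qs = p - 152. Equilibrium: 1698 - 4p = p - 152, so 1850 = 5p and p* = 370, q* = 218.
The floor of 383 is above the equilibrium price 370, so it binds.
At p = 383: qd = 1698 - 4·383 = 166 and qs = 383 - 152 = 231.
Consumer surplus without the control is ½ · (424.5 - 370) · 218 = 5940.5.
With the floor, consumers buy 166 units at 383, so CS = ½ · (424.5 - 383) · 166 = 3444.5.
Change in consumer surplus = 3444.5 - 5940.5 = -2496.

-2496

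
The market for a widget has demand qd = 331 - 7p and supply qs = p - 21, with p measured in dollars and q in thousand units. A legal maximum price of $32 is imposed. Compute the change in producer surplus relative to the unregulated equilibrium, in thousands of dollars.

-204

Setting quantity demanded equal to quantity supplied, 331 - 7p = p - 21, gives p* = 44 and q* = 23.
Since 32 < 44, the ceiling is binding.
At p = 32: qd = 331 - 7·32 = 107 and qs = 32 - 21 = 11.
Producer surplus without the control is ½ · (44 - 21) · 23 = 264.5.
With the ceiling, producers sell 11 units at 32, so PS = ½ · (32 - 21) · 11 = 60.5.
Change in producer surplus = 60.5 - 264.5 = -204.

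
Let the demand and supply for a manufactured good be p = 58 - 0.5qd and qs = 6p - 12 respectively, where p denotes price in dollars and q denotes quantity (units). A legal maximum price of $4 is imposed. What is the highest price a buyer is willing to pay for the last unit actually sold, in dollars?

Rearranging demand gives qd = 116 - 2p. Equilibrium: 116 - 2p = 6p - 12, so 128 = 8p and p* = 16, q* = 84.
Since 4 < 16, the ceiling is binding.
At p = 4: qd = 116 - 2·4 = 108 and qs = 6·4 - 12 = 12.
Only 12 units reach the market. On the demand curve, the marginal buyer's willingness to pay at q = 12 is (116 - 12)/2 = 52.

52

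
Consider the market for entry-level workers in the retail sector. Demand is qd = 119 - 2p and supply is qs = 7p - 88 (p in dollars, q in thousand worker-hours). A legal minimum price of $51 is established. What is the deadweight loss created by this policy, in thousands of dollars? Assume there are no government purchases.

Equilibrium: 119 - 2p = 7p - 88, so 207 = 9p and p* = 23, q* = 73.
Since 51 > 23, the floor is binding.
At p = 51: qd = 119 - 2·51 = 17 and qs = 7·51 - 88 = 269.
Quantity traded falls to 17. At q = 17 the demand price is (119 - 17)/2 = 51 and the supply price is (88 + 17)/7 = 15.
Deadweight loss = ½ · (51 - 15) · (73 - 17) = ½ · 36 · 56 = 1008.

1008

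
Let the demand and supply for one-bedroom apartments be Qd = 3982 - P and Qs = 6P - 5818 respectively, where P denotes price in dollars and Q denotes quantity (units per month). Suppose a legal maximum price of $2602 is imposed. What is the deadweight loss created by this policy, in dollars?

Equilibrium: 3982 - P = 6P - 5818, so 9800 = 7P and P* = 1400, Q* = 2582.
The ceiling of 2602 is above the equilibrium price 1400, so it is not binding; the market clears at P* = 1400, Q* = 2582.
Since the control does not bind, no trades are prevented and deadweight loss is zero.

0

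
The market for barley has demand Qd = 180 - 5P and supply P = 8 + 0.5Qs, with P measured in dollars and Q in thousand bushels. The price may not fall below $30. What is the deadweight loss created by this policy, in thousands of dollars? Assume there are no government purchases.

35

Rearranging supply gives Qs = 2P - 16. Equilibrium: 180 - 5P = 2P - 16, so 196 = 7P and P* = 28, Q* = 40.
The floor of 30 is above the equilibrium price 28, so it binds.
At P = 30: Qd = 180 - 5·30 = 30 and Qs = 2·30 - 16 = 44.
Quantity traded falls to 30. At Q = 30 the demand price is (180 - 30)/5 = 30 and the supply price is (16 + 30)/2 = 23.
Deadweight loss = ½ · (30 - 23) · (40 - 30) = ½ · 7 · 10 = 35.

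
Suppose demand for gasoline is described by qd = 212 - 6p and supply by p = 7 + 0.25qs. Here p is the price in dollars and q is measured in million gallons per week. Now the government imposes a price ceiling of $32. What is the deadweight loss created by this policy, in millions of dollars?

0

Rearranging supply gives qs = 4p - 28. Without the control the market clears where 212 - 6p = 4p - 28, i.e. p* = 24 and q* = 68.
The ceiling of 32 is above the equilibrium price 24, so it is not binding; the market clears at p* = 24, q* = 68.
Since the control does not bind, no trades are prevented and deadweight loss is zero.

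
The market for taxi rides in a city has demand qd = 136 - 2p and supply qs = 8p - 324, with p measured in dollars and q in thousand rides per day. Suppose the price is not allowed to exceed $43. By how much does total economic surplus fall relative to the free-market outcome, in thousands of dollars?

Without the control the market clears where 136 - 2p = 8p - 324, i.e. p* = 46 and q* = 44.
The ceiling of 43 is below the equilibrium price 46, so it binds.
At p = 43: qd = 136 - 2·43 = 50 and qs = 8·43 - 324 = 20.
Quantity traded falls to 20. At q = 20 the demand price is (136 - 20)/2 = 58 and the supply price is (324 + 20)/8 = 43.
Deadweight loss = ½ · (58 - 43) · (44 - 20) = ½ · 15 · 24 = 180.

180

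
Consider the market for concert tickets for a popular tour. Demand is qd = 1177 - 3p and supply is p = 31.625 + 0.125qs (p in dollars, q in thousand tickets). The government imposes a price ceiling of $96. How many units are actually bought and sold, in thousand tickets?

Rearranging supply gives qs = 8p - 253. Without the control the market clears where 1177 - 3p = 8p - 253, i.e. p* = 130 and q* = 787.
The ceiling of 96 is below the equilibrium price 130, so it binds.
At p = 96: qd = 1177 - 3·96 = 889 and qs = 8·96 - 253 = 515.
The quantity actually transacted is the short side, supply: 515.

515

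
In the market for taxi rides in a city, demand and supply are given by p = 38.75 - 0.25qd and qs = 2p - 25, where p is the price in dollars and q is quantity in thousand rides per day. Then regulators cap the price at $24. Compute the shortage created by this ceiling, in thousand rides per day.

36

Rearranging demand gives qd = 155 - 4p. Without the control the market clears where 155 - 4p = 2p - 25, i.e. p* = 30 and q* = 35.
The ceiling of 24 is below the equilibrium price 30, so it binds.
At p = 24: qd = 155 - 4·24 = 59 and qs = 2·24 - 25 = 23.
Shortage = qd - qs = 59 - 23 = 36.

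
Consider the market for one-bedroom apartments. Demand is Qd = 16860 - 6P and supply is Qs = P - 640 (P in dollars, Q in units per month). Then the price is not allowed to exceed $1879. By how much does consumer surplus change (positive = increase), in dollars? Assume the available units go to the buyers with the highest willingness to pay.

Setting quantity demanded equal to quantity supplied, 16860 - 6P = P - 640, gives P* = 2500 and Q* = 1860.
Because the ceiling (1879) lies below the market-clearing price, it is binding.
At P = 1879: Qd = 16860 - 6·1879 = 5586 and Qs = 1879 - 640 = 1239.
Consumer surplus without the control is ½ · (2810 - 2500) · 1860 = 288300.
With the ceiling, 1239 units are sold at 1879 (assume they go to the highest-value buyers). The demand price at Q = 1239 is 2603.5, so CS = ½ · [(2810 - 1879) + (2603.5 - 1879)] · 1239 = 1025582.25.
Change in consumer surplus = 1025582.25 - 288300 = 737282.25.

737282.25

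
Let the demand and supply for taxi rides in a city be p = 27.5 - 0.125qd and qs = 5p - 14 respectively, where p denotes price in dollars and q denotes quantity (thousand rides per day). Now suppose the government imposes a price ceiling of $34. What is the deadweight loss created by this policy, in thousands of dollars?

Rearranging demand gives qd = 220 - 8p. In a free market, 220 - 8p = 5p - 14 gives the equilibrium p* = 18, q* = 76.
The ceiling of 34 is above the equilibrium price 18, so it is not binding; the market clears at p* = 18, q* = 76.
Since the control does not bind, no trades are prevented and deadweight loss is zero.

0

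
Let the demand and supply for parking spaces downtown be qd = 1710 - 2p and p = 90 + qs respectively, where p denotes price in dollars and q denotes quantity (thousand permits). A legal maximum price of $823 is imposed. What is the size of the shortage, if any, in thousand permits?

0

Rearranging supply gives qs = p - 90. Setting quantity demanded equal to quantity supplied, 1710 - 2p = p - 90, gives p* = 600 and q* = 510.
The ceiling of 823 is above the equilibrium price 600, so it is not binding; the market clears at p* = 600, q* = 510.
Since the control does not bind, there is no shortage.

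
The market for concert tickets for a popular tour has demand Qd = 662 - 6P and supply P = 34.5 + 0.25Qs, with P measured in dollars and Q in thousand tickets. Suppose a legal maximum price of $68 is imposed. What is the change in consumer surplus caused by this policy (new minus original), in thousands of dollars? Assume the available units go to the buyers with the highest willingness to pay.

Rearranging supply gives Qs = 4P - 138. In a free market, 662 - 6P = 4P - 138 gives the equilibrium P* = 80, Q* = 182.
Because the ceiling (68) lies below the market-clearing price, it is binding.
At P = 68: Qd = 662 - 6·68 = 254 and Qs = 4·68 - 138 = 134.
Consumer surplus without the control is ½ · (331/3 - 80) · 182 = 8281/3.
With the ceiling, 134 units are sold at 68 (assume they go to the highest-value buyers). The demand price at Q = 134 is 88, so CS = ½ · [(331/3 - 68) + (88 - 68)] · 134 = 12529/3.
Change in consumer surplus = 12529/3 - 8281/3 = 1416.

1416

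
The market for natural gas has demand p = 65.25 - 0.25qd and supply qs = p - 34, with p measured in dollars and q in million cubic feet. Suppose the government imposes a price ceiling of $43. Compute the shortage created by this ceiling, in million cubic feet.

Rearranging demand gives qd = 261 - 4p. Without the control the market clears where 261 - 4p = p - 34, i.e. p* = 59 and q* = 25.
The ceiling of 43 is below the equilibrium price 59, so it binds.
At p = 43: qd = 261 - 4·43 = 89 and qs = 43 - 34 = 9.
Shortage = qd - qs = 89 - 9 = 80.

80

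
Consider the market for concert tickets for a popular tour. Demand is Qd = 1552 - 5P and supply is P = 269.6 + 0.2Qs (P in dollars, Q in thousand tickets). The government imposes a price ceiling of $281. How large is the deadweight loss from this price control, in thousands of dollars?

Rearranging supply gives Qs = 5P - 1348. Setting quantity demanded equal to quantity supplied, 1552 - 5P = 5P - 1348, gives P* = 290 and Q* = 102.
The ceiling of 281 is below the equilibrium price 290, so it binds.
At P = 281: Qd = 1552 - 5·281 = 147 and Qs = 5·281 - 1348 = 57.
Quantity traded falls to 57. At Q = 57 the demand price is (1552 - 57)/5 = 299 and the supply price is (1348 + 57)/5 = 281.
Deadweight loss = ½ · (299 - 281) · (102 - 57) = ½ · 18 · 45 = 405.

405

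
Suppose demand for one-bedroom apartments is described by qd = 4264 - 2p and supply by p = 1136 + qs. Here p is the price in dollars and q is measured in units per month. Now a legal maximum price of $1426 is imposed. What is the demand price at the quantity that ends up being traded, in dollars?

Rearranging supply gives qs = p - 1136. Equilibrium: 4264 - 2p = p - 1136, so 5400 = 3p and p* = 1800, q* = 664.
The ceiling of 1426 is below the equilibrium price 1800, so it binds.
At p = 1426: qd = 4264 - 2·1426 = 1412 and qs = 1426 - 1136 = 290.
Only 290 units reach the market. On the demand curve, the marginal buyer's willingness to pay at q = 290 is (4264 - 290)/2 = 1987.

1987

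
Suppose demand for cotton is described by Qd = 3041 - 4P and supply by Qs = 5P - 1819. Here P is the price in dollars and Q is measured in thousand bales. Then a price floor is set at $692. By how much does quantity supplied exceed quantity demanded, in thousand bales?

Equilibrium: 3041 - 4P = 5P - 1819, so 4860 = 9P and P* = 540, Q* = 881.
Because the floor (692) lies above the market-clearing price, it is binding.
At P = 692: Qd = 3041 - 4·692 = 273 and Qs = 5·692 - 1819 = 1641.
Surplus = Qs - Qd = 1641 - 273 = 1368.

1368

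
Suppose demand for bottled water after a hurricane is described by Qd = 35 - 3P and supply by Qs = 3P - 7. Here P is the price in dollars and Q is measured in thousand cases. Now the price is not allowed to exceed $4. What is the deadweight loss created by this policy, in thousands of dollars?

Equilibrium: 35 - 3P = 3P - 7, so 42 = 6P and P* = 7, Q* = 14.
Because the ceiling (4) lies below the market-clearing price, it is binding.
At P = 4: Qd = 35 - 3·4 = 23 and Qs = 3·4 - 7 = 5.
Quantity traded falls to 5. At Q = 5 the demand price is (35 - 5)/3 = 10 and the supply price is (7 + 5)/3 = 4.
Deadweight loss = ½ · (10 - 4) · (14 - 5) = ½ · 6 · 9 = 27.

27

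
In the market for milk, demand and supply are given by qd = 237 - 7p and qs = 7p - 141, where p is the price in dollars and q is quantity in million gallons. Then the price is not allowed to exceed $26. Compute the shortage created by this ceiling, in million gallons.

Without the control the market clears where 237 - 7p = 7p - 141, i.e. p* = 27 and q* = 48.
Because the ceiling (26) lies below the market-clearing price, it is binding.
At p = 26: qd = 237 - 7·26 = 55 and qs = 7·26 - 141 = 41.
Shortage = qd - qs = 55 - 41 = 14.

14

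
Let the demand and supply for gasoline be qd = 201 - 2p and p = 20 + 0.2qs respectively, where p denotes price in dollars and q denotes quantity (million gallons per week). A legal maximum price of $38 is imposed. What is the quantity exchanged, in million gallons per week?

90

Rearranging supply gives qs = 5p - 100. Without the control the market clears where 201 - 2p = 5p - 100, i.e. p* = 43 and q* = 115.
The ceiling of 38 is below the equilibrium price 43, so it binds.
At p = 38: qd = 201 - 2·38 = 125 and qs = 5·38 - 100 = 90.
The quantity actually transacted is the short side, supply: 90.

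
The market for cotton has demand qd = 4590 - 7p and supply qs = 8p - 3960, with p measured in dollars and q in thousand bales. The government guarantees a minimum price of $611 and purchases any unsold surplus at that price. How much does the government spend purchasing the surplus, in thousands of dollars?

Equilibrium: 4590 - 7p = 8p - 3960, so 8550 = 15p and p* = 570, q* = 600.
Because the floor (611) lies above the market-clearing price, it is binding.
At p = 611: qd = 4590 - 7·611 = 313 and qs = 8·611 - 3960 = 928.
Surplus = qs - qd = 615.
Government expenditure = surplus × support price = 615 × 611 = 375765.

375765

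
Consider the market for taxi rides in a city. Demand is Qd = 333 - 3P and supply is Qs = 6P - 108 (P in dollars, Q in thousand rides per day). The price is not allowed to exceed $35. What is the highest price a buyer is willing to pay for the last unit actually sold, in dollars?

In a free market, 333 - 3P = 6P - 108 gives the equilibrium P* = 49, Q* = 186.
The ceiling of 35 is below the equilibrium price 49, so it binds.
At P = 35: Qd = 333 - 3·35 = 228 and Qs = 6·35 - 108 = 102.
Only 102 units reach the market. On the demand curve, the marginal buyer's willingness to pay at Q = 102 is (333 - 102)/3 = 77.

77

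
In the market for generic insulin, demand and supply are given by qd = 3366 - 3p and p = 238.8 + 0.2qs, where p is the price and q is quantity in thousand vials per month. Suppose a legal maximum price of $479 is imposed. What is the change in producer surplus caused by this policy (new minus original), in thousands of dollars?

Rearranging supply gives qs = 5p - 1194. In a free market, 3366 - 3p = 5p - 1194 gives the equilibrium p* = 570, q* = 1656.
Since 479 < 570, the ceiling is binding.
At p = 479: qd = 3366 - 3·479 = 1929 and qs = 5·479 - 1194 = 1201.
Producer surplus without the control is ½ · (570 - 238.8) · 1656 = 274233.6.
With the ceiling, producers sell 1201 units at 479, so PS = ½ · (479 - 238.8) · 1201 = 144240.1.
Change in producer surplus = 144240.1 - 274233.6 = -129993.5.

-129993.5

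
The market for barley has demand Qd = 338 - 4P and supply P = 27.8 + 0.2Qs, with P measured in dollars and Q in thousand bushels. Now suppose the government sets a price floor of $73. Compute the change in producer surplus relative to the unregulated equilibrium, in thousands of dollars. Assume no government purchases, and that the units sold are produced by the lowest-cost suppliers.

Rearranging supply gives Qs = 5P - 139. Without the control the market clears where 338 - 4P = 5P - 139, i.e. P* = 53 and Q* = 126.
The floor of 73 is above the equilibrium price 53, so it binds.
At P = 73: Qd = 338 - 4·73 = 46 and Qs = 5·73 - 139 = 226.
Producer surplus without the control is ½ · (53 - 27.8) · 126 = 1587.6.
With the floor, 46 units are sold at 73. The supply price at Q = 46 is 37, so PS = ½ · [(73 - 27.8) + (73 - 37)] · 46 = 1867.6.
Change in producer surplus = 1867.6 - 1587.6 = 280.

280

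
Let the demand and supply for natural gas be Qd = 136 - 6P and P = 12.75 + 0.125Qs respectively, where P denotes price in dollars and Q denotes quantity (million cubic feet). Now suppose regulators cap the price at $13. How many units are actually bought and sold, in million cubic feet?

Rearranging supply gives Qs = 8P - 102. Equilibrium: 136 - 6P = 8P - 102, so 238 = 14P and P* = 17, Q* = 34.
The ceiling of 13 is below the equilibrium price 17, so it binds.
At P = 13: Qd = 136 - 6·13 = 58 and Qs = 8·13 - 102 = 2.
The quantity actually transacted is the short side, supply: 2.

2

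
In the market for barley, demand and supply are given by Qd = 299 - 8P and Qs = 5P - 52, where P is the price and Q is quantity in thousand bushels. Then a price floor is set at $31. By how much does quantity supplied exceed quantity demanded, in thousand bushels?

Equilibrium: 299 - 8P = 5P - 52, so 351 = 13P and P* = 27, Q* = 83.
Because the floor (31) lies above the market-clearing price, it is binding.
At P = 31: Qd = 299 - 8·31 = 51 and Qs = 5·31 - 52 = 103.
Surplus = Qs - Qd = 103 - 51 = 52.

52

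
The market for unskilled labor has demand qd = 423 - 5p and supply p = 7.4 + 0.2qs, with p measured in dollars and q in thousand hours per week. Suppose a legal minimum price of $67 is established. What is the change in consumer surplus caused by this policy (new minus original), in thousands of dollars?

-2950.5

Rearranging supply gives qs = 5p - 37. In a free market, 423 - 5p = 5p - 37 gives the equilibrium p* = 46, q* = 193.
The floor of 67 is above the equilibrium price 46, so it binds.
At p = 67: qd = 423 - 5·67 = 88 and qs = 5·67 - 37 = 298.
Consumer surplus without the control is ½ · (84.6 - 46) · 193 = 3724.9.
With the floor, consumers buy 88 units at 67, so CS = ½ · (84.6 - 67) · 88 = 774.4.
Change in consumer surplus = 774.4 - 3724.9 = -2950.5.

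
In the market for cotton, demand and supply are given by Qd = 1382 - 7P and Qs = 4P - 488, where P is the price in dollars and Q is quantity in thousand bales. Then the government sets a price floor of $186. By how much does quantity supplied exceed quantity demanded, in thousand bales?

Without the control the market clears where 1382 - 7P = 4P - 488, i.e. P* = 170 and Q* = 192.
Since 186 > 170, the floor is binding.
At P = 186: Qd = 1382 - 7·186 = 80 and Qs = 4·186 - 488 = 256.
Surplus = Qs - Qd = 256 - 80 = 176.

176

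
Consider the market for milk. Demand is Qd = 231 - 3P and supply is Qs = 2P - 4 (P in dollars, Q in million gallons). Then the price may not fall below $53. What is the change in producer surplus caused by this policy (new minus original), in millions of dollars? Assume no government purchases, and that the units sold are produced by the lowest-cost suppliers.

351

Without the control the market clears where 231 - 3P = 2P - 4, i.e. P* = 47 and Q* = 90.
The floor of 53 is above the equilibrium price 47, so it binds.
At P = 53: Qd = 231 - 3·53 = 72 and Qs = 2·53 - 4 = 102.
Producer surplus without the control is ½ · (47 - 2) · 90 = 2025.
With the floor, 72 units are sold at 53. The supply price at Q = 72 is 38, so PS = ½ · [(53 - 2) + (53 - 38)] · 72 = 2376.
Change in producer surplus = 2376 - 2025 = 351.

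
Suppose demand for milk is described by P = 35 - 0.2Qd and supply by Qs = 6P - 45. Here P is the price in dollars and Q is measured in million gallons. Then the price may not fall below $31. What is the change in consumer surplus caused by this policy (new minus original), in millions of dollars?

-522.5

Rearranging demand gives Qd = 175 - 5P. Setting quantity demanded equal to quantity supplied, 175 - 5P = 6P - 45, gives P* = 20 and Q* = 75.
The floor of 31 is above the equilibrium price 20, so it binds.
At P = 31: Qd = 175 - 5·31 = 20 and Qs = 6·31 - 45 = 141.
Consumer surplus without the control is ½ · (35 - 20) · 75 = 562.5.
With the floor, consumers buy 20 units at 31, so CS = ½ · (35 - 31) · 20 = 40.
Change in consumer surplus = 40 - 562.5 = -522.5.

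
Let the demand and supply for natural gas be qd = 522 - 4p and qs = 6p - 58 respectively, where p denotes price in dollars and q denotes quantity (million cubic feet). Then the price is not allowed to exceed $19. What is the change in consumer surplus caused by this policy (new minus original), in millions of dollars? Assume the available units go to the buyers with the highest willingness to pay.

-4660.5

In a free market, 522 - 4p = 6p - 58 gives the equilibrium p* = 58, q* = 290.
Because the ceiling (19) lies below the market-clearing price, it is binding.
At p = 19: qd = 522 - 4·19 = 446 and qs = 6·19 - 58 = 56.
Consumer surplus without the control is ½ · (130.5 - 58) · 290 = 10512.5.
With the ceiling, 56 units are sold at 19 (assume they go to the highest-value buyers). The demand price at q = 56 is 116.5, so CS = ½ · [(130.5 - 19) + (116.5 - 19)] · 56 = 5852.
Change in consumer surplus = 5852 - 10512.5 = -4660.5.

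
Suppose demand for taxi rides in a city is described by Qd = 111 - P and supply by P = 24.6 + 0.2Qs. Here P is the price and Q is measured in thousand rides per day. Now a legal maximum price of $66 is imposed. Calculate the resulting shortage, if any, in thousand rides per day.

0

Rearranging supply gives Qs = 5P - 123. In a free market, 111 - P = 5P - 123 gives the equilibrium P* = 39, Q* = 72.
Since 66 is above P* = 39, the ceiling does not bind and the free-market outcome prevails.
Since the control does not bind, there is no shortage.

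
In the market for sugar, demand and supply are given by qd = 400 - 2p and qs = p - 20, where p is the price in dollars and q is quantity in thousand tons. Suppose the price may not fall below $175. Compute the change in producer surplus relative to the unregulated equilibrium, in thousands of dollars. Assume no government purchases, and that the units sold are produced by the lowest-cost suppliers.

-700

Equilibrium: 400 - 2p = p - 20, so 420 = 3p and p* = 140, q* = 120.
Since 175 > 140, the floor is binding.
At p = 175: qd = 400 - 2·175 = 50 and qs = 175 - 20 = 155.
Producer surplus without the control is ½ · (140 - 20) · 120 = 7200.
With the floor, 50 units are sold at 175. The supply price at q = 50 is 70, so PS = ½ · [(175 - 20) + (175 - 70)] · 50 = 6500.
Change in producer surplus = 6500 - 7200 = -700.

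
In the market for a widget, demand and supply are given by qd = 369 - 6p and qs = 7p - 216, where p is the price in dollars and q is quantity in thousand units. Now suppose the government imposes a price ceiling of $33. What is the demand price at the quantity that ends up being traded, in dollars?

Setting quantity demanded equal to quantity supplied, 369 - 6p = 7p - 216, gives p* = 45 and q* = 99.
The ceiling of 33 is below the equilibrium price 45, so it binds.
At p = 33: qd = 369 - 6·33 = 171 and qs = 7·33 - 216 = 15.
Only 15 units reach the market. On the demand curve, the marginal buyer's willingness to pay at q = 15 is (369 - 15)/6 = 59.

59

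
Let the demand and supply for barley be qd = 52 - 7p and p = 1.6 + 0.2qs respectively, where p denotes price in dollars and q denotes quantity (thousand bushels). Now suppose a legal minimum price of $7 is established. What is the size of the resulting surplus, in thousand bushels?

24

Rearranging supply gives qs = 5p - 8. Setting quantity demanded equal to quantity supplied, 52 - 7p = 5p - 8, gives p* = 5 and q* = 17.
Since 7 > 5, the floor is binding.
At p = 7: qd = 52 - 7·7 = 3 and qs = 5·7 - 8 = 27.
Surplus = qs - qd = 27 - 3 = 24.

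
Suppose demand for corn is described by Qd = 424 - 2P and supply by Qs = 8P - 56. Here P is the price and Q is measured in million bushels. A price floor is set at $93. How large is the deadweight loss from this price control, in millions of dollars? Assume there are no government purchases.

2531.25

In a free market, 424 - 2P = 8P - 56 gives the equilibrium P* = 48, Q* = 328.
Since 93 > 48, the floor is binding.
At P = 93: Qd = 424 - 2·93 = 238 and Qs = 8·93 - 56 = 688.
Quantity traded falls to 238. At Q = 238 the demand price is (424 - 238)/2 = 93 and the supply price is (56 + 238)/8 = 36.75.
Deadweight loss = ½ · (93 - 36.75) · (328 - 238) = ½ · 56.25 · 90 = 2531.25.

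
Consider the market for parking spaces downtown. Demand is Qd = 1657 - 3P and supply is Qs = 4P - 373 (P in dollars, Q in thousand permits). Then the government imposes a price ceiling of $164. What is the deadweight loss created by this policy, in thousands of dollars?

Without the control the market clears where 1657 - 3P = 4P - 373, i.e. P* = 290 and Q* = 787.
Since 164 < 290, the ceiling is binding.
At P = 164: Qd = 1657 - 3·164 = 1165 and Qs = 4·164 - 373 = 283.
Quantity traded falls to 283. At Q = 283 the demand price is (1657 - 283)/3 = 458 and the supply price is (373 + 283)/4 = 164.
Deadweight loss = ½ · (458 - 164) · (787 - 283) = ½ · 294 · 504 = 74088.

74088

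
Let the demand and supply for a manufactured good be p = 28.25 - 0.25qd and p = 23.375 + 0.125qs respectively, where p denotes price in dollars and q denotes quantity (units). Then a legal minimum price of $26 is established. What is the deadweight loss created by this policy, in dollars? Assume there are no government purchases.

Rearranging demand gives qd = 113 - 4p; rearranging supply gives qs = 8p - 187. Without the control the market clears where 113 - 4p = 8p - 187, i.e. p* = 25 and q* = 13.
Since 26 > 25, the floor is binding.
At p = 26: qd = 113 - 4·26 = 9 and qs = 8·26 - 187 = 21.
Quantity traded falls to 9. At q = 9 the demand price is (113 - 9)/4 = 26 and the supply price is (187 + 9)/8 = 24.5.
Deadweight loss = ½ · (26 - 24.5) · (13 - 9) = ½ · 1.5 · 4 = 3.

3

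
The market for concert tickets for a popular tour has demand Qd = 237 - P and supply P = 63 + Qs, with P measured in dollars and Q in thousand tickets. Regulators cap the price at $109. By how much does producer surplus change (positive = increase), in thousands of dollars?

-2726.5

Rearranging supply gives Qs = P - 63. In a free market, 237 - P = P - 63 gives the equilibrium P* = 150, Q* = 87.
Since 109 < 150, the ceiling is binding.
At P = 109: Qd = 237 - 109 = 128 and Qs = 109 - 63 = 46.
Producer surplus without the control is ½ · (150 - 63) · 87 = 3784.5.
With the ceiling, producers sell 46 units at 109, so PS = ½ · (109 - 63) · 46 = 1058.
Change in producer surplus = 1058 - 3784.5 = -2726.5.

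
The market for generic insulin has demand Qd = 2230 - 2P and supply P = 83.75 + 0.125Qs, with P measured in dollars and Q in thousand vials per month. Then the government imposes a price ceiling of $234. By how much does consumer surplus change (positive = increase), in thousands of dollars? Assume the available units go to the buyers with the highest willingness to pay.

17136

Rearranging supply gives Qs = 8P - 670. Setting quantity demanded equal to quantity supplied, 2230 - 2P = 8P - 670, gives P* = 290 and Q* = 1650.
Since 234 < 290, the ceiling is binding.
At P = 234: Qd = 2230 - 2·234 = 1762 and Qs = 8·234 - 670 = 1202.
Consumer surplus without the control is ½ · (1115 - 290) · 1650 = 680625.
With the ceiling, 1202 units are sold at 234 (assume they go to the highest-value buyers). The demand price at Q = 1202 is 514, so CS = ½ · [(1115 - 234) + (514 - 234)] · 1202 = 697761.
Change in consumer surplus = 697761 - 680625 = 17136.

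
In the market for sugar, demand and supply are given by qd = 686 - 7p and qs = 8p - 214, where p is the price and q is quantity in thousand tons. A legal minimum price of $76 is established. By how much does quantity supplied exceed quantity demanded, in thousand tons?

240

Equilibrium: 686 - 7p = 8p - 214, so 900 = 15p and p* = 60, q* = 266.
Since 76 > 60, the floor is binding.
At p = 76: qd = 686 - 7·76 = 154 and qs = 8·76 - 214 = 394.
Surplus = qs - qd = 394 - 154 = 240.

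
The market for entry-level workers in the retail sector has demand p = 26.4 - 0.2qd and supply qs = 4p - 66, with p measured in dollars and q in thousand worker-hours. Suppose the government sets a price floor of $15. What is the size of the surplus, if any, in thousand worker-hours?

0

Rearranging demand gives qd = 132 - 5p. In a free market, 132 - 5p = 4p - 66 gives the equilibrium p* = 22, q* = 22.
Since 15 is below p* = 22, the floor does not bind and the free-market outcome prevails.
Since the control does not bind, there is no surplus.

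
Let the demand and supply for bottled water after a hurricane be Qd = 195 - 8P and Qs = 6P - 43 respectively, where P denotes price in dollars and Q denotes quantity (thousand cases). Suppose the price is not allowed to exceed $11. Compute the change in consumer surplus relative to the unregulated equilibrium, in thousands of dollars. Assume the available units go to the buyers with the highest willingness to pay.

Without the control the market clears where 195 - 8P = 6P - 43, i.e. P* = 17 and Q* = 59.
The ceiling of 11 is below the equilibrium price 17, so it binds.
At P = 11: Qd = 195 - 8·11 = 107 and Qs = 6·11 - 43 = 23.
Consumer surplus without the control is ½ · (24.375 - 17) · 59 = 217.5625.
With the ceiling, 23 units are sold at 11 (assume they go to the highest-value buyers). The demand price at Q = 23 is 21.5, so CS = ½ · [(24.375 - 11) + (21.5 - 11)] · 23 = 274.5625.
Change in consumer surplus = 274.5625 - 217.5625 = 57.

57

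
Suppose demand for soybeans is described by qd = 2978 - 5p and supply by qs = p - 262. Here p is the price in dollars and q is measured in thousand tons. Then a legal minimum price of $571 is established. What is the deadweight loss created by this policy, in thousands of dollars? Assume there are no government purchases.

14415

Setting quantity demanded equal to quantity supplied, 2978 - 5p = p - 262, gives p* = 540 and q* = 278.
Because the floor (571) lies above the market-clearing price, it is binding.
At p = 571: qd = 2978 - 5·571 = 123 and qs = 571 - 262 = 309.
Quantity traded falls to 123. At q = 123 the demand price is (2978 - 123)/5 = 571 and the supply price is 262 + 123 = 385.
Deadweight loss = ½ · (571 - 385) · (278 - 123) = ½ · 186 · 155 = 14415.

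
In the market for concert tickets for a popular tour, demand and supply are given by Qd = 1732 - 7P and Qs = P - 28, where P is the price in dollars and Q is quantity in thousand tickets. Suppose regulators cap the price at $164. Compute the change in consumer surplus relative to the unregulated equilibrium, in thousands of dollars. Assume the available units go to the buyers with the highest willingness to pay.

In a free market, 1732 - 7P = P - 28 gives the equilibrium P* = 220, Q* = 192.
Because the ceiling (164) lies below the market-clearing price, it is binding.
At P = 164: Qd = 1732 - 7·164 = 584 and Qs = 164 - 28 = 136.
Consumer surplus without the control is ½ · (1732/7 - 220) · 192 = 18432/7.
With the ceiling, 136 units are sold at 164 (assume they go to the highest-value buyers). The demand price at Q = 136 is 228, so CS = ½ · [(1732/7 - 164) + (228 - 164)] · 136 = 70176/7.
Change in consumer surplus = 70176/7 - 18432/7 = 7392.

7392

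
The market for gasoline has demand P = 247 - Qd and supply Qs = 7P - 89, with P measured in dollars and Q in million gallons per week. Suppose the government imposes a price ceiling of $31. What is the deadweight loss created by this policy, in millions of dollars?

Rearranging demand gives Qd = 247 - P. Equilibrium: 247 - P = 7P - 89, so 336 = 8P and P* = 42, Q* = 205.
The ceiling of 31 is below the equilibrium price 42, so it binds.
At P = 31: Qd = 247 - 31 = 216 and Qs = 7·31 - 89 = 128.
Quantity traded falls to 128. At Q = 128 the demand price is 247 - 128 = 119 and the supply price is (89 + 128)/7 = 31.
Deadweight loss = ½ · (119 - 31) · (205 - 128) = ½ · 88 · 77 = 3388.

3388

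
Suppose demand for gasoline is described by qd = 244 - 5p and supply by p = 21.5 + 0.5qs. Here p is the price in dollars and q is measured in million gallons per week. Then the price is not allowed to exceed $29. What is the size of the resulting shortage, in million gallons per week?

84

Rearranging supply gives qs = 2p - 43. Setting quantity demanded equal to quantity supplied, 244 - 5p = 2p - 43, gives p* = 41 and q* = 39.
Since 29 < 41, the ceiling is binding.
At p = 29: qd = 244 - 5·29 = 99 and qs = 2·29 - 43 = 15.
Shortage = qd - qs = 99 - 15 = 84.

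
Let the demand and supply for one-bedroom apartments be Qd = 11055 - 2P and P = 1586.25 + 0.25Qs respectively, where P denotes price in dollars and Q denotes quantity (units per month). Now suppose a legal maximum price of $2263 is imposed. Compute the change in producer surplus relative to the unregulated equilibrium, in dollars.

-2535897

Rearranging supply gives Qs = 4P - 6345. Setting quantity demanded equal to quantity supplied, 11055 - 2P = 4P - 6345, gives P* = 2900 and Q* = 5255.
Because the ceiling (2263) lies below the market-clearing price, it is binding.
At P = 2263: Qd = 11055 - 2·2263 = 6529 and Qs = 4·2263 - 6345 = 2707.
Producer surplus without the control is ½ · (2900 - 1586.25) · 5255 = 3451878.125.
With the ceiling, producers sell 2707 units at 2263, so PS = ½ · (2263 - 1586.25) · 2707 = 915981.125.
Change in producer surplus = 915981.125 - 3451878.125 = -2535897.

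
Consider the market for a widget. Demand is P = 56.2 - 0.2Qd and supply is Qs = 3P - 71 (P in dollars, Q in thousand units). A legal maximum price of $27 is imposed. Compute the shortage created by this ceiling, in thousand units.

136

Rearranging demand gives Qd = 281 - 5P. Equilibrium: 281 - 5P = 3P - 71, so 352 = 8P and P* = 44, Q* = 61.
Because the ceiling (27) lies below the market-clearing price, it is binding.
At P = 27: Qd = 281 - 5·27 = 146 and Qs = 3·27 - 71 = 10.
Shortage = Qd - Qs = 146 - 10 = 136.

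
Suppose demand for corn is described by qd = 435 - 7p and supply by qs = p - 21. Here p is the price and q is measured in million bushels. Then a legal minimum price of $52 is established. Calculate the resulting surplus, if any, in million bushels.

0

Without the control the market clears where 435 - 7p = p - 21, i.e. p* = 57 and q* = 36.
Since 52 is below p* = 57, the floor does not bind and the free-market outcome prevails.
Since the control does not bind, there is no surplus.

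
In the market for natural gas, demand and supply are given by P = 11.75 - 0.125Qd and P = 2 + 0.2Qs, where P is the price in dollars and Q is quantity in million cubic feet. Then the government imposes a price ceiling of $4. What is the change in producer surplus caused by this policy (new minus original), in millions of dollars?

Rearranging demand gives Qd = 94 - 8P; rearranging supply gives Qs = 5P - 10. In a free market, 94 - 8P = 5P - 10 gives the equilibrium P* = 8, Q* = 30.
Because the ceiling (4) lies below the market-clearing price, it is binding.
At P = 4: Qd = 94 - 8·4 = 62 and Qs = 5·4 - 10 = 10.
Producer surplus without the control is ½ · (8 - 2) · 30 = 90.
With the ceiling, producers sell 10 units at 4, so PS = ½ · (4 - 2) · 10 = 10.
Change in producer surplus = 10 - 90 = -80.

-80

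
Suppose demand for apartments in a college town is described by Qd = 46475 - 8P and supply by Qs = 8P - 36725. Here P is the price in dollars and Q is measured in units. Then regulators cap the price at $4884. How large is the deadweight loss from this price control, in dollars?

Equilibrium: 46475 - 8P = 8P - 36725, so 83200 = 16P and P* = 5200, Q* = 4875.
Because the ceiling (4884) lies below the market-clearing price, it is binding.
At P = 4884: Qd = 46475 - 8·4884 = 7403 and Qs = 8·4884 - 36725 = 2347.
Quantity traded falls to 2347. At Q = 2347 the demand price is (46475 - 2347)/8 = 5516 and the supply price is (36725 + 2347)/8 = 4884.
Deadweight loss = ½ · (5516 - 4884) · (4875 - 2347) = ½ · 632 · 2528 = 798848.

798848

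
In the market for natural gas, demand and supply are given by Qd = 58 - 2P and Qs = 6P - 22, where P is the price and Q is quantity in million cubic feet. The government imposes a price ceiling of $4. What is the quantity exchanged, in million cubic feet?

2

Without the control the market clears where 58 - 2P = 6P - 22, i.e. P* = 10 and Q* = 38.
The ceiling of 4 is below the equilibrium price 10, so it binds.
At P = 4: Qd = 58 - 2·4 = 50 and Qs = 6·4 - 22 = 2.
The quantity actually transacted is the short side, supply: 2.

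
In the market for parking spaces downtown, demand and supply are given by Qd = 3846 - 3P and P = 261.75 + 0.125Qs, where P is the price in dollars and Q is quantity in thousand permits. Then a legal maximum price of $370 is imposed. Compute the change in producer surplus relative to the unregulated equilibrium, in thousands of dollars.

Rearranging supply gives Qs = 8P - 2094. Without the control the market clears where 3846 - 3P = 8P - 2094, i.e. P* = 540 and Q* = 2226.
Because the ceiling (370) lies below the market-clearing price, it is binding.
At P = 370: Qd = 3846 - 3·370 = 2736 and Qs = 8·370 - 2094 = 866.
Producer surplus without the control is ½ · (540 - 261.75) · 2226 = 309692.25.
With the ceiling, producers sell 866 units at 370, so PS = ½ · (370 - 261.75) · 866 = 46872.25.
Change in producer surplus = 46872.25 - 309692.25 = -262820.

-262820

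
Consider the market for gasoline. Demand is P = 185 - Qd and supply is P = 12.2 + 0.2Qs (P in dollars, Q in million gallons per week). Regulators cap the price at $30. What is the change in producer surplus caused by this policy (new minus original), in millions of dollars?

-1281.5

Rearranging demand gives Qd = 185 - P; rearranging supply gives Qs = 5P - 61. Setting quantity demanded equal to quantity supplied, 185 - P = 5P - 61, gives P* = 41 and Q* = 144.
The ceiling of 30 is below the equilibrium price 41, so it binds.
At P = 30: Qd = 185 - 30 = 155 and Qs = 5·30 - 61 = 89.
Producer surplus without the control is ½ · (41 - 12.2) · 144 = 2073.6.
With the ceiling, producers sell 89 units at 30, so PS = ½ · (30 - 12.2) · 89 = 792.1.
Change in producer surplus = 792.1 - 2073.6 = -1281.5.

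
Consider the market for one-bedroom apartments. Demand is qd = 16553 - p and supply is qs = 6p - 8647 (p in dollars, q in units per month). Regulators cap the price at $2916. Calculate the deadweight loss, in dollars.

In a free market, 16553 - p = 6p - 8647 gives the equilibrium p* = 3600, q* = 12953.
Since 2916 < 3600, the ceiling is binding.
At p = 2916: qd = 16553 - 2916 = 13637 and qs = 6·2916 - 8647 = 8849.
Quantity traded falls to 8849. At q = 8849 the demand price is 16553 - 8849 = 7704 and the supply price is (8647 + 8849)/6 = 2916.
Deadweight loss = ½ · (7704 - 2916) · (12953 - 8849) = ½ · 4788 · 4104 = 9824976.

9824976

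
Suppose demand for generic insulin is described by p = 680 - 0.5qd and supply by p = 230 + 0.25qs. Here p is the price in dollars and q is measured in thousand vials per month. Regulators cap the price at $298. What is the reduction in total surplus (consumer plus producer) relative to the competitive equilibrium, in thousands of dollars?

Rearranging demand gives qd = 1360 - 2p; rearranging supply gives qs = 4p - 920. Equilibrium: 1360 - 2p = 4p - 920, so 2280 = 6p and p* = 380, q* = 600.
The ceiling of 298 is below the equilibrium price 380, so it binds.
At p = 298: qd = 1360 - 2·298 = 764 and qs = 4·298 - 920 = 272.
Quantity traded falls to 272. At q = 272 the demand price is (1360 - 272)/2 = 544 and the supply price is (920 + 272)/4 = 298.
Deadweight loss = ½ · (544 - 298) · (600 - 272) = ½ · 246 · 328 = 40344.

40344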